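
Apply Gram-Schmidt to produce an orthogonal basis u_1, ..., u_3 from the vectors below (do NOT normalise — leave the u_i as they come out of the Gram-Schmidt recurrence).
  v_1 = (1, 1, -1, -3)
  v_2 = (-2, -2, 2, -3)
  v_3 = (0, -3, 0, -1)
Orthogonal basis:
  u_1 = (1, 1, -1, -3)
  u_2 = (-9/4, -9/4, 9/4, -9/4)
  u_3 = (1, -2, -1, 0)

Apply the Gram-Schmidt recurrence
  u_1 = v_1
  u_i = v_i − Σ_{j<i} ((v_i · u_j) / (u_j · u_j)) · u_j.

Step by step this gives:
  u_1 = (1, 1, -1, -3)
  u_2 = (-9/4, -9/4, 9/4, -9/4)
  u_3 = (1, -2, -1, 0)

Orthogonality check:
  u_2 · u_1 = 0 (should be 0)
  u_3 · u_1 = 0 (should be 0)
  u_3 · u_2 = 0 (should be 0)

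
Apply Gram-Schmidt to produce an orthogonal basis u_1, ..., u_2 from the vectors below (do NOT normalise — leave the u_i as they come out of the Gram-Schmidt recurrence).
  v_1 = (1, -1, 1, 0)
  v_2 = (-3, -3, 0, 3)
Orthogonal basis:
  u_1 = (1, -1, 1, 0)
  u_2 = (-3, -3, 0, 3)

Apply the Gram-Schmidt recurrence
  u_1 = v_1
  u_i = v_i − Σ_{j<i} ((v_i · u_j) / (u_j · u_j)) · u_j.

Step by step this gives:
  u_1 = (1, -1, 1, 0)
  u_2 = (-3, -3, 0, 3)

Orthogonality check:
  u_2 · u_1 = 0 (should be 0)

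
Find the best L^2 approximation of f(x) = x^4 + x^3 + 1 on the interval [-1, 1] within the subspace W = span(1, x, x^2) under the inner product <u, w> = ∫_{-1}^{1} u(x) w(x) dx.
g(x) = 6*x^2/7 + 3*x/5 + 32/35

The best approximation g ∈ W is the orthogonal projection of f onto W. Writing g = a_0 + a_1 x + a_2 x^2, the coefficients solve the normal equations G · a = b where
  G_{ij} = <φ_i, φ_j> and b_i = <f, φ_i>, with φ_0 = 1, φ_1 = x, φ_2 = x^2.
G =
  [2, 0, 2/3]
  [0, 2/3, 0]
  [2/3, 0, 2/5],
b = (12/5, 2/5, 20/21).
Solving gives a_0 = 32/35, a_1 = 3/5, a_2 = 6/7, so
  g(x) = 6*x^2/7 + 3*x/5 + 32/35.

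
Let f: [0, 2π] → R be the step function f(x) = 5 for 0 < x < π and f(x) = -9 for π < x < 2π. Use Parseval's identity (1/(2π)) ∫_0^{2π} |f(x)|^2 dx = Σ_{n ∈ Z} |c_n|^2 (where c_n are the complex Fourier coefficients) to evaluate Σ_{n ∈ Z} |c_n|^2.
Σ |c_n|^2 = 53

Parseval equates the L^2 energy of f (normalised by 1/(2π)) with the ℓ^2 sum of its Fourier coefficients: (1/(2π)) ∫_0^{2π} |f|^2 = Σ |c_n|^2.
Compute the left side: (1/(2π)) [∫_0^π 5^2 dx + ∫_π^{2π} (-9)^2 dx] = (1/(2π)) · (25π + 81π) = (25 + 81)/2 = 53.
So Σ_{n ∈ Z} |c_n|^2 = 53.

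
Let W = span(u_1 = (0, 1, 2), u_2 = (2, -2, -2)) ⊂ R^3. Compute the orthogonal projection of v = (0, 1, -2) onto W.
proj_W(v) = (-2/3, -1/3, -4/3)

Set up U = [u_1 | ... | u_2] ∈ R^(3×2). The projector onto W = col(U) is P = U (U^T U)^(-1) U^T.
Compute U^T U =
  [5, -6]
  [-6, 12],
and U^T v = (-3, 2).
Solve U^T U · c = U^T v for the coefficients: c = (-1, -1/3). The projection is proj_W(v) = U c.
Check: (v - proj_W(v)) · u_1 = 0  (should be 0).
Check: (v - proj_W(v)) · u_2 = 0  (should be 0).
Result: proj_W(v) = (-2/3, -1/3, -4/3).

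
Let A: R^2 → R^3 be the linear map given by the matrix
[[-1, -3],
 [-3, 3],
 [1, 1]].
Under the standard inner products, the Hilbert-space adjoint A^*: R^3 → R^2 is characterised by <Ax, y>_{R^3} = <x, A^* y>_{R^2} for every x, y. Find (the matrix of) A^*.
A^* = A^T =
[[-1, -3, 1],
 [-3, 3, 1]]

For real matrices with standard dot products, the defining identity <Ax, y> = <x, A^* y> gives (Ax)^T y = x^T (A^*) y, i.e. x^T A^T y = x^T (A^*) y. Since this holds for all x, y, we must have A^* = A^T. Therefore
A^* =
[[-1, -3, 1],
 [-3, 3, 1]].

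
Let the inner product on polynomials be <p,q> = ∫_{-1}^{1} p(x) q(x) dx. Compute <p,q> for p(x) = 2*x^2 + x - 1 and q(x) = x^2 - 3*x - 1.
<p,q> = -6/5

Expand the product: p(x)·q(x) = 2*x^4 - 5*x^3 - 6*x^2 + 2*x + 1.
∫_{-1}^{1} of each monomial x^k gives [2/(k+1) if k even, 0 if k odd]. Integrating term-by-term (or equivalently evaluating the antiderivative F(x) = 2*x^5/5 - 5*x^4/4 - 2*x^3 + x^2 + x at the endpoints):
  F(1) − F(−1) = -17/20 − (7/20) = -6/5.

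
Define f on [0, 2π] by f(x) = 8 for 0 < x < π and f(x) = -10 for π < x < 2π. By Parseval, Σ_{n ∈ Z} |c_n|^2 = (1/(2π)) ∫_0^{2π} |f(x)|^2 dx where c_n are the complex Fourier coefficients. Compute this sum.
Σ |c_n|^2 = 82

Parseval equates the L^2 energy of f (normalised by 1/(2π)) with the ℓ^2 sum of its Fourier coefficients: (1/(2π)) ∫_0^{2π} |f|^2 = Σ |c_n|^2.
Compute the left side: (1/(2π)) [∫_0^π 8^2 dx + ∫_π^{2π} (-10)^2 dx] = (1/(2π)) · (64π + 100π) = (64 + 100)/2 = 82.
So Σ_{n ∈ Z} |c_n|^2 = 82.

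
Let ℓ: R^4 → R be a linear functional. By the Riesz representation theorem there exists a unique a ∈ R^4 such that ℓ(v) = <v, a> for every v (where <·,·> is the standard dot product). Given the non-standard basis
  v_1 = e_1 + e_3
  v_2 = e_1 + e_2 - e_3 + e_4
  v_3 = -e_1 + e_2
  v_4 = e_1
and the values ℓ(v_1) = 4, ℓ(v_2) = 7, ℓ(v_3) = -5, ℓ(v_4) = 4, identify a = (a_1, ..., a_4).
a = (4, -1, 0, 4)

Write a = (a_1, ..., a_4) in the standard basis. For each basis vector v_i, ℓ(v_i) = <v_i, a> is a linear equation in the a_j's. Collect the n equations into a matrix system V a = ℓ, where row i of V is v_i (expressed in the standard basis). Since V is invertible (lower-triangular with 1s on the diagonal, up to permutation), solve by back-substitution:
  V =
[[1, 0, 1, 0],
 [1, 1, -1, 1],
 [-1, 1, 0, 0],
 [1, 0, 0, 0]]
  V a = (4, 7, -5, 4)
Solving gives a = (4, -1, 0, 4).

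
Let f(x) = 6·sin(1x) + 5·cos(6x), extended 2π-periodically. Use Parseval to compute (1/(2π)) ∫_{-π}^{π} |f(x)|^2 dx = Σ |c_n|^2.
Σ |c_n|^2 = 61/2

Expand |f|^2 and use orthogonality of {sin(nx), cos(mx)} on [-π, π]:
  ∫_{-π}^{π} sin(nx)^2 dx = π, ∫ cos(mx)^2 dx = π, and cross terms integrate to 0.
So ∫_{-π}^{π} f(x)^2 dx = 6^2 · π + 5^2 · π = (36 + 25)π.
Divide by 2π: (36 + 25)/2 = 61/2.
By Parseval, this equals Σ |c_n|^2.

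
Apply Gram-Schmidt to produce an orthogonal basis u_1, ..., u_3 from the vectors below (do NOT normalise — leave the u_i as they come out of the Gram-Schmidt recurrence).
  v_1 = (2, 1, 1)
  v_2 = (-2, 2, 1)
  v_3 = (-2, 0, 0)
Orthogonal basis:
  u_1 = (2, 1, 1)
  u_2 = (-5/3, 13/6, 7/6)
  u_3 = (-2/53, -8/53, 12/53)

Apply the Gram-Schmidt recurrence
  u_1 = v_1
  u_i = v_i − Σ_{j<i} ((v_i · u_j) / (u_j · u_j)) · u_j.

Step by step this gives:
  u_1 = (2, 1, 1)
  u_2 = (-5/3, 13/6, 7/6)
  u_3 = (-2/53, -8/53, 12/53)

Orthogonality check:
  u_2 · u_1 = 0 (should be 0)
  u_3 · u_1 = 0 (should be 0)
  u_3 · u_2 = 0 (should be 0)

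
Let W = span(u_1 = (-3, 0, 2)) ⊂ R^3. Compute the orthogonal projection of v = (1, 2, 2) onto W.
proj_W(v) = (-3/13, 0, 2/13)

Set up U = [u_1 | ... | u_1] ∈ R^(3×1). The projector onto W = col(U) is P = U (U^T U)^(-1) U^T.
Compute U^T U =
  [13],
and U^T v = (1).
Solve U^T U · c = U^T v for the coefficients: c = (1/13). The projection is proj_W(v) = U c.
Check: (v - proj_W(v)) · u_1 = 0  (should be 0).
Result: proj_W(v) = (-3/13, 0, 2/13).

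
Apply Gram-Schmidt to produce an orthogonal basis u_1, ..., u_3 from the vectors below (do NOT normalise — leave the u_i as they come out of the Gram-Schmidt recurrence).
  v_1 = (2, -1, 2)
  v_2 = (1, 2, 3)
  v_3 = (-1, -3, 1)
Orthogonal basis:
  u_1 = (2, -1, 2)
  u_2 = (-1/3, 8/3, 5/3)
  u_3 = (-28/15, -16/15, 4/3)

Apply the Gram-Schmidt recurrence
  u_1 = v_1
  u_i = v_i − Σ_{j<i} ((v_i · u_j) / (u_j · u_j)) · u_j.

Step by step this gives:
  u_1 = (2, -1, 2)
  u_2 = (-1/3, 8/3, 5/3)
  u_3 = (-28/15, -16/15, 4/3)

Orthogonality check:
  u_2 · u_1 = 0 (should be 0)
  u_3 · u_1 = 0 (should be 0)
  u_3 · u_2 = 0 (should be 0)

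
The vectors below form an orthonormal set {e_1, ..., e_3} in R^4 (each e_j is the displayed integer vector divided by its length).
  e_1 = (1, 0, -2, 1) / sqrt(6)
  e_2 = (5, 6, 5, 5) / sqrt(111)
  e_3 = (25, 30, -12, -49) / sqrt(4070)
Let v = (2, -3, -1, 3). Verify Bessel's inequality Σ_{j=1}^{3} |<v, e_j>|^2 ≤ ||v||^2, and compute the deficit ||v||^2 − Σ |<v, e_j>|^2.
Σ |<v, e_j>|^2 = 173/11; ||v||^2 = 23; deficit = 80/11

Write each e_j = u_j / sqrt(<u_j, u_j>) where u_j is the displayed integer vector. Then <v, e_j> = <v, u_j> / sqrt(<u_j, u_j>), so |<v, e_j>|^2 = <v, u_j>^2 / <u_j, u_j>.
Coefficients: <v, e_1> = 7/sqrt(6), <v, e_2> = 2/sqrt(111), <v, e_3> = -175/sqrt(4070).
Square and sum: Σ |<v, e_j>|^2 = 173/11.
Compute ||v||^2 = v·v = 23.
Deficit = 23 − 173/11 = 80/11 ≥ 0, confirming Bessel's inequality. (The deficit equals ||v − Σ <v,e_j> e_j||^2, the squared distance from v to span{e_j}.)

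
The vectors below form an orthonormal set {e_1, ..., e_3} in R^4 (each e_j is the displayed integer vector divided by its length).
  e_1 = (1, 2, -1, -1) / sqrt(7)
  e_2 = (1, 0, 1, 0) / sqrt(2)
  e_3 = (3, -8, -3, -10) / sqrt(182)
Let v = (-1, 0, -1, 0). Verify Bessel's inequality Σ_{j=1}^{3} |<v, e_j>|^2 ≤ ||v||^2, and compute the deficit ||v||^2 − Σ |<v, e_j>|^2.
Σ |<v, e_j>|^2 = 2; ||v||^2 = 2; deficit = 0

Write each e_j = u_j / sqrt(<u_j, u_j>) where u_j is the displayed integer vector. Then <v, e_j> = <v, u_j> / sqrt(<u_j, u_j>), so |<v, e_j>|^2 = <v, u_j>^2 / <u_j, u_j>.
Coefficients: <v, e_1> = 0/sqrt(7), <v, e_2> = -2/sqrt(2), <v, e_3> = 0/sqrt(182).
Square and sum: Σ |<v, e_j>|^2 = 2.
Compute ||v||^2 = v·v = 2.
Deficit = 2 − 2 = 0 ≥ 0, confirming Bessel's inequality. (The deficit equals ||v − Σ <v,e_j> e_j||^2, the squared distance from v to span{e_j}.)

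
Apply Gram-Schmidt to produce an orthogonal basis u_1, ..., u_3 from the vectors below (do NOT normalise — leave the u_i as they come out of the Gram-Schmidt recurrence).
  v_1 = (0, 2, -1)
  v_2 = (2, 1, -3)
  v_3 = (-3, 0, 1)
Orthogonal basis:
  u_1 = (0, 2, -1)
  u_2 = (2, -1, -2)
  u_3 = (-11/9, -22/45, -44/45)

Apply the Gram-Schmidt recurrence
  u_1 = v_1
  u_i = v_i − Σ_{j<i} ((v_i · u_j) / (u_j · u_j)) · u_j.

Step by step this gives:
  u_1 = (0, 2, -1)
  u_2 = (2, -1, -2)
  u_3 = (-11/9, -22/45, -44/45)

Orthogonality check:
  u_2 · u_1 = 0 (should be 0)
  u_3 · u_1 = 0 (should be 0)
  u_3 · u_2 = 0 (should be 0)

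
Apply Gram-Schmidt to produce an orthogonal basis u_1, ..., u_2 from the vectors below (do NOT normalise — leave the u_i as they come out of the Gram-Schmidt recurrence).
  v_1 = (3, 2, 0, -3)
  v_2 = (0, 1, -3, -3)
Orthogonal basis:
  u_1 = (3, 2, 0, -3)
  u_2 = (-3/2, 0, -3, -3/2)

Apply the Gram-Schmidt recurrence
  u_1 = v_1
  u_i = v_i − Σ_{j<i} ((v_i · u_j) / (u_j · u_j)) · u_j.

Step by step this gives:
  u_1 = (3, 2, 0, -3)
  u_2 = (-3/2, 0, -3, -3/2)

Orthogonality check:
  u_2 · u_1 = 0 (should be 0)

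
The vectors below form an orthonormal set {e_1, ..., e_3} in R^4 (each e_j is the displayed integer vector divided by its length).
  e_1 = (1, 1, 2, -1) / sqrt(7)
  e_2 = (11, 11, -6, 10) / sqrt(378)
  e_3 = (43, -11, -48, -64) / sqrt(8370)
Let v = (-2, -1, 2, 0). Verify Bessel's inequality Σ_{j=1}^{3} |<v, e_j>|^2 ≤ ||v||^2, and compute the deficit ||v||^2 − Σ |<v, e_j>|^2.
Σ |<v, e_j>|^2 = 1394/155; ||v||^2 = 9; deficit = 1/155

Write each e_j = u_j / sqrt(<u_j, u_j>) where u_j is the displayed integer vector. Then <v, e_j> = <v, u_j> / sqrt(<u_j, u_j>), so |<v, e_j>|^2 = <v, u_j>^2 / <u_j, u_j>.
Coefficients: <v, e_1> = 1/sqrt(7), <v, e_2> = -45/sqrt(378), <v, e_3> = -171/sqrt(8370).
Square and sum: Σ |<v, e_j>|^2 = 1394/155.
Compute ||v||^2 = v·v = 9.
Deficit = 9 − 1394/155 = 1/155 ≥ 0, confirming Bessel's inequality. (The deficit equals ||v − Σ <v,e_j> e_j||^2, the squared distance from v to span{e_j}.)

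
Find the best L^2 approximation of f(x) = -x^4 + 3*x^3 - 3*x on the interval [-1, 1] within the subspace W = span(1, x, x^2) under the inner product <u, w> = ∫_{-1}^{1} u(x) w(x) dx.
g(x) = -6*x^2/7 - 6*x/5 + 3/35

The best approximation g ∈ W is the orthogonal projection of f onto W. Writing g = a_0 + a_1 x + a_2 x^2, the coefficients solve the normal equations G · a = b where
  G_{ij} = <φ_i, φ_j> and b_i = <f, φ_i>, with φ_0 = 1, φ_1 = x, φ_2 = x^2.
G =
  [2, 0, 2/3]
  [0, 2/3, 0]
  [2/3, 0, 2/5],
b = (-2/5, -4/5, -2/7).
Solving gives a_0 = 3/35, a_1 = -6/5, a_2 = -6/7, so
  g(x) = -6*x^2/7 - 6*x/5 + 3/35.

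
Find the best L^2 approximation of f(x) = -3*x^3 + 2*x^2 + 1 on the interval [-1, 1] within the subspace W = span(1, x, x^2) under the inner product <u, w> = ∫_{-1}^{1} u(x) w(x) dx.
g(x) = 2*x^2 - 9*x/5 + 1

The best approximation g ∈ W is the orthogonal projection of f onto W. Writing g = a_0 + a_1 x + a_2 x^2, the coefficients solve the normal equations G · a = b where
  G_{ij} = <φ_i, φ_j> and b_i = <f, φ_i>, with φ_0 = 1, φ_1 = x, φ_2 = x^2.
G =
  [2, 0, 2/3]
  [0, 2/3, 0]
  [2/3, 0, 2/5],
b = (10/3, -6/5, 22/15).
Solving gives a_0 = 1, a_1 = -9/5, a_2 = 2, so
  g(x) = 2*x^2 - 9*x/5 + 1.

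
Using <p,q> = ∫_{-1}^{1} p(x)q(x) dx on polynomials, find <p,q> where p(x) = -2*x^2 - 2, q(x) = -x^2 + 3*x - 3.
<p,q> = 272/15

Expand the product: p(x)·q(x) = 2*x^4 - 6*x^3 + 8*x^2 - 6*x + 6.
∫_{-1}^{1} of each monomial x^k gives [2/(k+1) if k even, 0 if k odd]. Integrating term-by-term (or equivalently evaluating the antiderivative F(x) = 2*x^5/5 - 3*x^4/2 + 8*x^3/3 - 3*x^2 + 6*x at the endpoints):
  F(1) − F(−1) = 137/30 − (-407/30) = 272/15.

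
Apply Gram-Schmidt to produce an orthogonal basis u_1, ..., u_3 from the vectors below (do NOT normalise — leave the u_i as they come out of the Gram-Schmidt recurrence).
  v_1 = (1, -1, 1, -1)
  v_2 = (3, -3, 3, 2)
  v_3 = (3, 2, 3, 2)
Orthogonal basis:
  u_1 = (1, -1, 1, -1)
  u_2 = (5/4, -5/4, 5/4, 15/4)
  u_3 = (5/3, 10/3, 5/3, 0)

Apply the Gram-Schmidt recurrence
  u_1 = v_1
  u_i = v_i − Σ_{j<i} ((v_i · u_j) / (u_j · u_j)) · u_j.

Step by step this gives:
  u_1 = (1, -1, 1, -1)
  u_2 = (5/4, -5/4, 5/4, 15/4)
  u_3 = (5/3, 10/3, 5/3, 0)

Orthogonality check:
  u_2 · u_1 = 0 (should be 0)
  u_3 · u_1 = 0 (should be 0)
  u_3 · u_2 = 0 (should be 0)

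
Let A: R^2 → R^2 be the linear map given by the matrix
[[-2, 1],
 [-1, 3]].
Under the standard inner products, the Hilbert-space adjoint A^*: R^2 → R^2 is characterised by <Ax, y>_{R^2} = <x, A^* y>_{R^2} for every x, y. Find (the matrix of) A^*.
A^* = A^T =
[[-2, -1],
 [1, 3]]

For real matrices with standard dot products, the defining identity <Ax, y> = <x, A^* y> gives (Ax)^T y = x^T (A^*) y, i.e. x^T A^T y = x^T (A^*) y. Since this holds for all x, y, we must have A^* = A^T. Therefore
A^* =
[[-2, -1],
 [1, 3]].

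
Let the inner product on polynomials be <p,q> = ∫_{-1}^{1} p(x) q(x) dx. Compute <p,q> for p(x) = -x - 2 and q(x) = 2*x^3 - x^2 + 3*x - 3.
<p,q> = 158/15

Expand the product: p(x)·q(x) = -2*x^4 - 3*x^3 - x^2 - 3*x + 6.
∫_{-1}^{1} of each monomial x^k gives [2/(k+1) if k even, 0 if k odd]. Integrating term-by-term (or equivalently evaluating the antiderivative F(x) = -2*x^5/5 - 3*x^4/4 - x^3/3 - 3*x^2/2 + 6*x at the endpoints):
  F(1) − F(−1) = 181/60 − (-451/60) = 158/15.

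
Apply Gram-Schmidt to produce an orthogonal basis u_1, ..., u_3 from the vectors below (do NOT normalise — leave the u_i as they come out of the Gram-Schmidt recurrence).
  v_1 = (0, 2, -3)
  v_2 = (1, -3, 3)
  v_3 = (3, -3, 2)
Orthogonal basis:
  u_1 = (0, 2, -3)
  u_2 = (1, -9/13, -6/13)
  u_3 = (6/11, 6/11, 4/11)

Apply the Gram-Schmidt recurrence
  u_1 = v_1
  u_i = v_i − Σ_{j<i} ((v_i · u_j) / (u_j · u_j)) · u_j.

Step by step this gives:
  u_1 = (0, 2, -3)
  u_2 = (1, -9/13, -6/13)
  u_3 = (6/11, 6/11, 4/11)

Orthogonality check:
  u_2 · u_1 = 0 (should be 0)
  u_3 · u_1 = 0 (should be 0)
  u_3 · u_2 = 0 (should be 0)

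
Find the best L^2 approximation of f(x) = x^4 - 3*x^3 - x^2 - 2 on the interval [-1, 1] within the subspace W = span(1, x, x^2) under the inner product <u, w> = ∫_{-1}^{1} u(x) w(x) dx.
g(x) = -x^2/7 - 9*x/5 - 73/35

The best approximation g ∈ W is the orthogonal projection of f onto W. Writing g = a_0 + a_1 x + a_2 x^2, the coefficients solve the normal equations G · a = b where
  G_{ij} = <φ_i, φ_j> and b_i = <f, φ_i>, with φ_0 = 1, φ_1 = x, φ_2 = x^2.
G =
  [2, 0, 2/3]
  [0, 2/3, 0]
  [2/3, 0, 2/5],
b = (-64/15, -6/5, -152/105).
Solving gives a_0 = -73/35, a_1 = -9/5, a_2 = -1/7, so
  g(x) = -x^2/7 - 9*x/5 - 73/35.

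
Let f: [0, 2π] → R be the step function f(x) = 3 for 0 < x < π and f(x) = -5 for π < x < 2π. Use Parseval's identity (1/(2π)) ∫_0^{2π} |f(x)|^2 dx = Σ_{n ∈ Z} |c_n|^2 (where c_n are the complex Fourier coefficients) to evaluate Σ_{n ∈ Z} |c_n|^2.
Σ |c_n|^2 = 17

Parseval equates the L^2 energy of f (normalised by 1/(2π)) with the ℓ^2 sum of its Fourier coefficients: (1/(2π)) ∫_0^{2π} |f|^2 = Σ |c_n|^2.
Compute the left side: (1/(2π)) [∫_0^π 3^2 dx + ∫_π^{2π} (-5)^2 dx] = (1/(2π)) · (9π + 25π) = (9 + 25)/2 = 17.
So Σ_{n ∈ Z} |c_n|^2 = 17.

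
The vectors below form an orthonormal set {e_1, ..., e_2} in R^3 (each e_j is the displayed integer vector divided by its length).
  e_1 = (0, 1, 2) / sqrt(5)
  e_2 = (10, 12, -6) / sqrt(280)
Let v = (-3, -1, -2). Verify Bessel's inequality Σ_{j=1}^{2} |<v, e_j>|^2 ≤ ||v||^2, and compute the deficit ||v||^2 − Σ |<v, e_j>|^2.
Σ |<v, e_j>|^2 = 115/14; ||v||^2 = 14; deficit = 81/14

Write each e_j = u_j / sqrt(<u_j, u_j>) where u_j is the displayed integer vector. Then <v, e_j> = <v, u_j> / sqrt(<u_j, u_j>), so |<v, e_j>|^2 = <v, u_j>^2 / <u_j, u_j>.
Coefficients: <v, e_1> = -5/sqrt(5), <v, e_2> = -30/sqrt(280).
Square and sum: Σ |<v, e_j>|^2 = 115/14.
Compute ||v||^2 = v·v = 14.
Deficit = 14 − 115/14 = 81/14 ≥ 0, confirming Bessel's inequality. (The deficit equals ||v − Σ <v,e_j> e_j||^2, the squared distance from v to span{e_j}.)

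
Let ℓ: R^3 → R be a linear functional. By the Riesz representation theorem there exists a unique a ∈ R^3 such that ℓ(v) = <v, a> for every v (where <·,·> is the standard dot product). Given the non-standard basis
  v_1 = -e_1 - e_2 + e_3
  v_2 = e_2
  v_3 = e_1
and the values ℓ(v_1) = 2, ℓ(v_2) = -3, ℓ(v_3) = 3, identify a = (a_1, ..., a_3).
a = (3, -3, 2)

Write a = (a_1, ..., a_3) in the standard basis. For each basis vector v_i, ℓ(v_i) = <v_i, a> is a linear equation in the a_j's. Collect the n equations into a matrix system V a = ℓ, where row i of V is v_i (expressed in the standard basis). Since V is invertible (lower-triangular with 1s on the diagonal, up to permutation), solve by back-substitution:
  V =
[[-1, -1, 1],
 [0, 1, 0],
 [1, 0, 0]]
  V a = (2, -3, 3)
Solving gives a = (3, -3, 2).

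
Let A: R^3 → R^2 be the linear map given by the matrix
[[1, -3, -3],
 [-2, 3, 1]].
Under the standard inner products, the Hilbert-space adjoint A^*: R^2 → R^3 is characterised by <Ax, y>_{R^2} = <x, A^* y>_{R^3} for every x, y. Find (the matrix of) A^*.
A^* = A^T =
[[1, -2],
 [-3, 3],
 [-3, 1]]

For real matrices with standard dot products, the defining identity <Ax, y> = <x, A^* y> gives (Ax)^T y = x^T (A^*) y, i.e. x^T A^T y = x^T (A^*) y. Since this holds for all x, y, we must have A^* = A^T. Therefore
A^* =
[[1, -2],
 [-3, 3],
 [-3, 1]].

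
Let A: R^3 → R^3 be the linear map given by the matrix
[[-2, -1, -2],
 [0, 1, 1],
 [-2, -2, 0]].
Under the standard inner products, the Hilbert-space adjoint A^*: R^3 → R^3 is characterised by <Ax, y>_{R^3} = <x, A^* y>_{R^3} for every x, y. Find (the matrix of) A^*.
A^* = A^T =
[[-2, 0, -2],
 [-1, 1, -2],
 [-2, 1, 0]]

For real matrices with standard dot products, the defining identity <Ax, y> = <x, A^* y> gives (Ax)^T y = x^T (A^*) y, i.e. x^T A^T y = x^T (A^*) y. Since this holds for all x, y, we must have A^* = A^T. Therefore
A^* =
[[-2, 0, -2],
 [-1, 1, -2],
 [-2, 1, 0]].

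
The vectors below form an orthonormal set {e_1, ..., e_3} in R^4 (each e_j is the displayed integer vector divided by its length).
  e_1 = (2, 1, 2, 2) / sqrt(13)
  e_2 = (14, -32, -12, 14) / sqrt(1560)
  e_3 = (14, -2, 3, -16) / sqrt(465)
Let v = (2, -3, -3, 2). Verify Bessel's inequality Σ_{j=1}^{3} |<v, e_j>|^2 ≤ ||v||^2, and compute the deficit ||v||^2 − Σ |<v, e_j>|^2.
Σ |<v, e_j>|^2 = 708/31; ||v||^2 = 26; deficit = 98/31

Write each e_j = u_j / sqrt(<u_j, u_j>) where u_j is the displayed integer vector. Then <v, e_j> = <v, u_j> / sqrt(<u_j, u_j>), so |<v, e_j>|^2 = <v, u_j>^2 / <u_j, u_j>.
Coefficients: <v, e_1> = -1/sqrt(13), <v, e_2> = 188/sqrt(1560), <v, e_3> = -7/sqrt(465).
Square and sum: Σ |<v, e_j>|^2 = 708/31.
Compute ||v||^2 = v·v = 26.
Deficit = 26 − 708/31 = 98/31 ≥ 0, confirming Bessel's inequality. (The deficit equals ||v − Σ <v,e_j> e_j||^2, the squared distance from v to span{e_j}.)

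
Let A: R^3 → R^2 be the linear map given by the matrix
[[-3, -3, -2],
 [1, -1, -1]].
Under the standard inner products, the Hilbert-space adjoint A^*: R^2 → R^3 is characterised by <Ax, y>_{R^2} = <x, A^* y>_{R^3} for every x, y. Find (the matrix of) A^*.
A^* = A^T =
[[-3, 1],
 [-3, -1],
 [-2, -1]]

For real matrices with standard dot products, the defining identity <Ax, y> = <x, A^* y> gives (Ax)^T y = x^T (A^*) y, i.e. x^T A^T y = x^T (A^*) y. Since this holds for all x, y, we must have A^* = A^T. Therefore
A^* =
[[-3, 1],
 [-3, -1],
 [-2, -1]].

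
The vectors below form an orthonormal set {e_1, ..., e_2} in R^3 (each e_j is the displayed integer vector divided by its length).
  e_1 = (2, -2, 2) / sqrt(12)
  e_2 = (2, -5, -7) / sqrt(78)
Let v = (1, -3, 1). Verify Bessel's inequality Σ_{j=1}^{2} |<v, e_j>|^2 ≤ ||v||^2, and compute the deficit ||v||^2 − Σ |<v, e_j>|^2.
Σ |<v, e_j>|^2 = 125/13; ||v||^2 = 11; deficit = 18/13

Write each e_j = u_j / sqrt(<u_j, u_j>) where u_j is the displayed integer vector. Then <v, e_j> = <v, u_j> / sqrt(<u_j, u_j>), so |<v, e_j>|^2 = <v, u_j>^2 / <u_j, u_j>.
Coefficients: <v, e_1> = 10/sqrt(12), <v, e_2> = 10/sqrt(78).
Square and sum: Σ |<v, e_j>|^2 = 125/13.
Compute ||v||^2 = v·v = 11.
Deficit = 11 − 125/13 = 18/13 ≥ 0, confirming Bessel's inequality. (The deficit equals ||v − Σ <v,e_j> e_j||^2, the squared distance from v to span{e_j}.)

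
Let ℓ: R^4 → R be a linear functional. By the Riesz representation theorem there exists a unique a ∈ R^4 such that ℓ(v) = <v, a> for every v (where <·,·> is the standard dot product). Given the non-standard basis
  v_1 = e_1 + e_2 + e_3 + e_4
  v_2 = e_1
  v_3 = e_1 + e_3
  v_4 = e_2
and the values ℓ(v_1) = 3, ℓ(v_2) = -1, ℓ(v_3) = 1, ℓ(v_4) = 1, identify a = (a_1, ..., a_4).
a = (-1, 1, 2, 1)

Write a = (a_1, ..., a_4) in the standard basis. For each basis vector v_i, ℓ(v_i) = <v_i, a> is a linear equation in the a_j's. Collect the n equations into a matrix system V a = ℓ, where row i of V is v_i (expressed in the standard basis). Since V is invertible (lower-triangular with 1s on the diagonal, up to permutation), solve by back-substitution:
  V =
[[1, 1, 1, 1],
 [1, 0, 0, 0],
 [1, 0, 1, 0],
 [0, 1, 0, 0]]
  V a = (3, -1, 1, 1)
Solving gives a = (-1, 1, 2, 1).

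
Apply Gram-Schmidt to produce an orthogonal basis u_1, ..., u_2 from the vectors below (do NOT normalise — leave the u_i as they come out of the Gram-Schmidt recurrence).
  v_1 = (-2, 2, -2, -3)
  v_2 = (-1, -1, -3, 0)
Orthogonal basis:
  u_1 = (-2, 2, -2, -3)
  u_2 = (-3/7, -11/7, -17/7, 6/7)

Apply the Gram-Schmidt recurrence
  u_1 = v_1
  u_i = v_i − Σ_{j<i} ((v_i · u_j) / (u_j · u_j)) · u_j.

Step by step this gives:
  u_1 = (-2, 2, -2, -3)
  u_2 = (-3/7, -11/7, -17/7, 6/7)

Orthogonality check:
  u_2 · u_1 = 0 (should be 0)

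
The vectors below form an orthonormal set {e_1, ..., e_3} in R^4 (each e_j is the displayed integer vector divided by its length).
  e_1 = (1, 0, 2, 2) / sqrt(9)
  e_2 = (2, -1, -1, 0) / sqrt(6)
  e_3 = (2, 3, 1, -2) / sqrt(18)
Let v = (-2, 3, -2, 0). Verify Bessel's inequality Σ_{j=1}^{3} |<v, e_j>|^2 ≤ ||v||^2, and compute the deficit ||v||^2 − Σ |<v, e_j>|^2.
Σ |<v, e_j>|^2 = 26/3; ||v||^2 = 17; deficit = 25/3

Write each e_j = u_j / sqrt(<u_j, u_j>) where u_j is the displayed integer vector. Then <v, e_j> = <v, u_j> / sqrt(<u_j, u_j>), so |<v, e_j>|^2 = <v, u_j>^2 / <u_j, u_j>.
Coefficients: <v, e_1> = -6/sqrt(9), <v, e_2> = -5/sqrt(6), <v, e_3> = 3/sqrt(18).
Square and sum: Σ |<v, e_j>|^2 = 26/3.
Compute ||v||^2 = v·v = 17.
Deficit = 17 − 26/3 = 25/3 ≥ 0, confirming Bessel's inequality. (The deficit equals ||v − Σ <v,e_j> e_j||^2, the squared distance from v to span{e_j}.)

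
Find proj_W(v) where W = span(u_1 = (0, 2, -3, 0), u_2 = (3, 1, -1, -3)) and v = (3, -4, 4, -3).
proj_W(v) = (138/47, -134/47, 224/47, -138/47)

Set up U = [u_1 | ... | u_2] ∈ R^(4×2). The projector onto W = col(U) is P = U (U^T U)^(-1) U^T.
Compute U^T U =
  [13, 5]
  [5, 20],
and U^T v = (-20, 10).
Solve U^T U · c = U^T v for the coefficients: c = (-90/47, 46/47). The projection is proj_W(v) = U c.
Check: (v - proj_W(v)) · u_1 = 0  (should be 0).
Check: (v - proj_W(v)) · u_2 = 0  (should be 0).
Result: proj_W(v) = (138/47, -134/47, 224/47, -138/47).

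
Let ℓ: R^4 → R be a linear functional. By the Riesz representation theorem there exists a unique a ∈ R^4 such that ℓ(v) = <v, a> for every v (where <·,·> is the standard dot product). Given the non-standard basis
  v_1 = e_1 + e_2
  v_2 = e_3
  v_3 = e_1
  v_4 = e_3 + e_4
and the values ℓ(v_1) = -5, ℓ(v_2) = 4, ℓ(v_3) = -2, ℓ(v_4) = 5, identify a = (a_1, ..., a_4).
a = (-2, -3, 4, 1)

Write a = (a_1, ..., a_4) in the standard basis. For each basis vector v_i, ℓ(v_i) = <v_i, a> is a linear equation in the a_j's. Collect the n equations into a matrix system V a = ℓ, where row i of V is v_i (expressed in the standard basis). Since V is invertible (lower-triangular with 1s on the diagonal, up to permutation), solve by back-substitution:
  V =
[[1, 1, 0, 0],
 [0, 0, 1, 0],
 [1, 0, 0, 0],
 [0, 0, 1, 1]]
  V a = (-5, 4, -2, 5)
Solving gives a = (-2, -3, 4, 1).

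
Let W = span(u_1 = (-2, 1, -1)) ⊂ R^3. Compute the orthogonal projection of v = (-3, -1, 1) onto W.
proj_W(v) = (-4/3, 2/3, -2/3)

Set up U = [u_1 | ... | u_1] ∈ R^(3×1). The projector onto W = col(U) is P = U (U^T U)^(-1) U^T.
Compute U^T U =
  [6],
and U^T v = (4).
Solve U^T U · c = U^T v for the coefficients: c = (2/3). The projection is proj_W(v) = U c.
Check: (v - proj_W(v)) · u_1 = 0  (should be 0).
Result: proj_W(v) = (-4/3, 2/3, -2/3).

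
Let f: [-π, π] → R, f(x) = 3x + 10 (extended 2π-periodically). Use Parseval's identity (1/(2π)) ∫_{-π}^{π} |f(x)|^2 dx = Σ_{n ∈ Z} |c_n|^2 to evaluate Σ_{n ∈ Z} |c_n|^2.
Σ |c_n|^2 = 3π^2 + 100

Expand and integrate term by term over [-π, π]:
  ∫ (3x)^2 dx = 9·(2π^3/3); ∫ 2·3·(10)·x dx = 0 (odd integrand); ∫ 10^2 dx = 100·2π.
So (1/(2π)) ∫_{-π}^{π} (3x + 10)^2 dx = 9π^2/3 + 100 = 3π^2 + 100.
Parseval ⇒ Σ |c_n|^2 = 3π^2 + 100.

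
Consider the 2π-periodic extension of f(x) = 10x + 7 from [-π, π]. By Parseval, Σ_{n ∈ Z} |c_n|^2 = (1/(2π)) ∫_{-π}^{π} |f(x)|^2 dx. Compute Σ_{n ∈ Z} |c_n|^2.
Σ |c_n|^2 = 100π^2/3 + 49

Expand and integrate term by term over [-π, π]:
  ∫ (10x)^2 dx = 100·(2π^3/3); ∫ 2·10·(7)·x dx = 0 (odd integrand); ∫ 7^2 dx = 49·2π.
So (1/(2π)) ∫_{-π}^{π} (10x + 7)^2 dx = 100π^2/3 + 49 = 100π^2/3 + 49.
Parseval ⇒ Σ |c_n|^2 = 100π^2/3 + 49.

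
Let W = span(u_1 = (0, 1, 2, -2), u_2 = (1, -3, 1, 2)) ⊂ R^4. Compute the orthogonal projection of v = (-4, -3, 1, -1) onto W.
proj_W(v) = (41/110, -4/5, 111/110, 6/55)

Set up U = [u_1 | ... | u_2] ∈ R^(4×2). The projector onto W = col(U) is P = U (U^T U)^(-1) U^T.
Compute U^T U =
  [9, -5]
  [-5, 15],
and U^T v = (1, 4).
Solve U^T U · c = U^T v for the coefficients: c = (7/22, 41/110). The projection is proj_W(v) = U c.
Check: (v - proj_W(v)) · u_1 = 0  (should be 0).
Check: (v - proj_W(v)) · u_2 = 0  (should be 0).
Result: proj_W(v) = (41/110, -4/5, 111/110, 6/55).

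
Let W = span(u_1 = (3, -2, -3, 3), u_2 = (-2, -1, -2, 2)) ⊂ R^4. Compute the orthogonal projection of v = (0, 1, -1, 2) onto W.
proj_W(v) = (-15/113, -67/113, -117/113, 117/113)

Set up U = [u_1 | ... | u_2] ∈ R^(4×2). The projector onto W = col(U) is P = U (U^T U)^(-1) U^T.
Compute U^T U =
  [31, 8]
  [8, 13],
and U^T v = (7, 5).
Solve U^T U · c = U^T v for the coefficients: c = (17/113, 33/113). The projection is proj_W(v) = U c.
Check: (v - proj_W(v)) · u_1 = 0  (should be 0).
Check: (v - proj_W(v)) · u_2 = 0  (should be 0).
Result: proj_W(v) = (-15/113, -67/113, -117/113, 117/113).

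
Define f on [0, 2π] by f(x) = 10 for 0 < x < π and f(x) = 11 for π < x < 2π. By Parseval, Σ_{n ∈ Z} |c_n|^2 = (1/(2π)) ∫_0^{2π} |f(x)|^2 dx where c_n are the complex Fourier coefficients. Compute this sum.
Σ |c_n|^2 = 221/2

Parseval equates the L^2 energy of f (normalised by 1/(2π)) with the ℓ^2 sum of its Fourier coefficients: (1/(2π)) ∫_0^{2π} |f|^2 = Σ |c_n|^2.
Compute the left side: (1/(2π)) [∫_0^π 10^2 dx + ∫_π^{2π} 11^2 dx] = (1/(2π)) · (100π + 121π) = (100 + 121)/2 = 221/2.
So Σ_{n ∈ Z} |c_n|^2 = 221/2.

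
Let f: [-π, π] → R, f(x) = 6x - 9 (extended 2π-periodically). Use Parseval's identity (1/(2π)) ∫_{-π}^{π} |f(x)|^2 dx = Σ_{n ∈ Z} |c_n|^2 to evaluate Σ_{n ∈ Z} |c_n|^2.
Σ |c_n|^2 = 12π^2 + 81

Expand and integrate term by term over [-π, π]:
  ∫ (6x)^2 dx = 36·(2π^3/3); ∫ 2·6·(-9)·x dx = 0 (odd integrand); ∫ (-9)^2 dx = 81·2π.
So (1/(2π)) ∫_{-π}^{π} (6x - 9)^2 dx = 36π^2/3 + 81 = 12π^2 + 81.
Parseval ⇒ Σ |c_n|^2 = 12π^2 + 81.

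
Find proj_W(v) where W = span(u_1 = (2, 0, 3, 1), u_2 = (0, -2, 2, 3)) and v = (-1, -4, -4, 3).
proj_W(v) = (-536/157, -450/157, -354/157, 407/157)

Set up U = [u_1 | ... | u_2] ∈ R^(4×2). The projector onto W = col(U) is P = U (U^T U)^(-1) U^T.
Compute U^T U =
  [14, 9]
  [9, 17],
and U^T v = (-11, 9).
Solve U^T U · c = U^T v for the coefficients: c = (-268/157, 225/157). The projection is proj_W(v) = U c.
Check: (v - proj_W(v)) · u_1 = 0  (should be 0).
Check: (v - proj_W(v)) · u_2 = 0  (should be 0).
Result: proj_W(v) = (-536/157, -450/157, -354/157, 407/157).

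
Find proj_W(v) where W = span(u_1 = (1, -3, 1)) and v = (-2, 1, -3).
proj_W(v) = (-8/11, 24/11, -8/11)

Set up U = [u_1 | ... | u_1] ∈ R^(3×1). The projector onto W = col(U) is P = U (U^T U)^(-1) U^T.
Compute U^T U =
  [11],
and U^T v = (-8).
Solve U^T U · c = U^T v for the coefficients: c = (-8/11). The projection is proj_W(v) = U c.
Check: (v - proj_W(v)) · u_1 = 0  (should be 0).
Result: proj_W(v) = (-8/11, 24/11, -8/11).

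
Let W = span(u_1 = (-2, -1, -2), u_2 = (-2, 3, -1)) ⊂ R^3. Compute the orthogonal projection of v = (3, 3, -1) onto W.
proj_W(v) = (106/117, 281/117, 163/117)

Set up U = [u_1 | ... | u_2] ∈ R^(3×2). The projector onto W = col(U) is P = U (U^T U)^(-1) U^T.
Compute U^T U =
  [9, 3]
  [3, 14],
and U^T v = (-7, 4).
Solve U^T U · c = U^T v for the coefficients: c = (-110/117, 19/39). The projection is proj_W(v) = U c.
Check: (v - proj_W(v)) · u_1 = 0  (should be 0).
Check: (v - proj_W(v)) · u_2 = 0  (should be 0).
Result: proj_W(v) = (106/117, 281/117, 163/117).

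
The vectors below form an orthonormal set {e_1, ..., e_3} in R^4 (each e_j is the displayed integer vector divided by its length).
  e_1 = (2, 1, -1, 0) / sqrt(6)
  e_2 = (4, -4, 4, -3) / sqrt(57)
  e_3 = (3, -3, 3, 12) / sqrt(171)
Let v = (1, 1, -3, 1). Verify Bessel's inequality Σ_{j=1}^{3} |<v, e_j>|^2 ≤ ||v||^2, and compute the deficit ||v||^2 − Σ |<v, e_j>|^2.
Σ |<v, e_j>|^2 = 10; ||v||^2 = 12; deficit = 2

Write each e_j = u_j / sqrt(<u_j, u_j>) where u_j is the displayed integer vector. Then <v, e_j> = <v, u_j> / sqrt(<u_j, u_j>), so |<v, e_j>|^2 = <v, u_j>^2 / <u_j, u_j>.
Coefficients: <v, e_1> = 6/sqrt(6), <v, e_2> = -15/sqrt(57), <v, e_3> = 3/sqrt(171).
Square and sum: Σ |<v, e_j>|^2 = 10.
Compute ||v||^2 = v·v = 12.
Deficit = 12 − 10 = 2 ≥ 0, confirming Bessel's inequality. (The deficit equals ||v − Σ <v,e_j> e_j||^2, the squared distance from v to span{e_j}.)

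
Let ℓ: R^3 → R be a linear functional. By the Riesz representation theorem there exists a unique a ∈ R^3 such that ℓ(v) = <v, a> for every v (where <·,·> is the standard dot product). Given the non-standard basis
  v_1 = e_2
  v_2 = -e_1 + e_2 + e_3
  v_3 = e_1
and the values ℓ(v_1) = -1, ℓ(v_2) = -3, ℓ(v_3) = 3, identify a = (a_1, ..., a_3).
a = (3, -1, 1)

Write a = (a_1, ..., a_3) in the standard basis. For each basis vector v_i, ℓ(v_i) = <v_i, a> is a linear equation in the a_j's. Collect the n equations into a matrix system V a = ℓ, where row i of V is v_i (expressed in the standard basis). Since V is invertible (lower-triangular with 1s on the diagonal, up to permutation), solve by back-substitution:
  V =
[[0, 1, 0],
 [-1, 1, 1],
 [1, 0, 0]]
  V a = (-1, -3, 3)
Solving gives a = (3, -1, 1).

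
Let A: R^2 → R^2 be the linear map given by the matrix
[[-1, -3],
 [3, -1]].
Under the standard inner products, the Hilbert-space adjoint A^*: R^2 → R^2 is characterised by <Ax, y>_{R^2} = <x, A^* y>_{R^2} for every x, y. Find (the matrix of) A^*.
A^* = A^T =
[[-1, 3],
 [-3, -1]]

For real matrices with standard dot products, the defining identity <Ax, y> = <x, A^* y> gives (Ax)^T y = x^T (A^*) y, i.e. x^T A^T y = x^T (A^*) y. Since this holds for all x, y, we must have A^* = A^T. Therefore
A^* =
[[-1, 3],
 [-3, -1]].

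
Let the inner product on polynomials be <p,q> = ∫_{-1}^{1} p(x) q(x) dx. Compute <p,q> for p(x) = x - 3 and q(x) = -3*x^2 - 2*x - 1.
<p,q> = 32/3

Expand the product: p(x)·q(x) = -3*x^3 + 7*x^2 + 5*x + 3.
∫_{-1}^{1} of each monomial x^k gives [2/(k+1) if k even, 0 if k odd]. Integrating term-by-term (or equivalently evaluating the antiderivative F(x) = -3*x^4/4 + 7*x^3/3 + 5*x^2/2 + 3*x at the endpoints):
  F(1) − F(−1) = 85/12 − (-43/12) = 32/3.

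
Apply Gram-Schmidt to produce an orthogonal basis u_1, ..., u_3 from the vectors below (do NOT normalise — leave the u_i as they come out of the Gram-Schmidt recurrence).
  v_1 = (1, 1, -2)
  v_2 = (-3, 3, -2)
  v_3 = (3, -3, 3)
Orthogonal basis:
  u_1 = (1, 1, -2)
  u_2 = (-11/3, 7/3, -2/3)
  u_3 = (6/29, 12/29, 9/29)

Apply the Gram-Schmidt recurrence
  u_1 = v_1
  u_i = v_i − Σ_{j<i} ((v_i · u_j) / (u_j · u_j)) · u_j.

Step by step this gives:
  u_1 = (1, 1, -2)
  u_2 = (-11/3, 7/3, -2/3)
  u_3 = (6/29, 12/29, 9/29)

Orthogonality check:
  u_2 · u_1 = 0 (should be 0)
  u_3 · u_1 = 0 (should be 0)
  u_3 · u_2 = 0 (should be 0)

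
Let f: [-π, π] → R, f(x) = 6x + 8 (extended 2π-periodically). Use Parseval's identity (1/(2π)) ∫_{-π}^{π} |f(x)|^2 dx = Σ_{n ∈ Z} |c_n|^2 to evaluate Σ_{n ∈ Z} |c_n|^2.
Σ |c_n|^2 = 12π^2 + 64

Expand and integrate term by term over [-π, π]:
  ∫ (6x)^2 dx = 36·(2π^3/3); ∫ 2·6·(8)·x dx = 0 (odd integrand); ∫ 8^2 dx = 64·2π.
So (1/(2π)) ∫_{-π}^{π} (6x + 8)^2 dx = 36π^2/3 + 64 = 12π^2 + 64.
Parseval ⇒ Σ |c_n|^2 = 12π^2 + 64.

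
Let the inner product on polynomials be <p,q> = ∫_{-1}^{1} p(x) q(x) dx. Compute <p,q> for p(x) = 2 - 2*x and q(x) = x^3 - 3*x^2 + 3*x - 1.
<p,q> = -64/5

Expand the product: p(x)·q(x) = -2*x^4 + 8*x^3 - 12*x^2 + 8*x - 2.
∫_{-1}^{1} of each monomial x^k gives [2/(k+1) if k even, 0 if k odd]. Integrating term-by-term (or equivalently evaluating the antiderivative F(x) = -2*x^5/5 + 2*x^4 - 4*x^3 + 4*x^2 - 2*x at the endpoints):
  F(1) − F(−1) = -2/5 − (62/5) = -64/5.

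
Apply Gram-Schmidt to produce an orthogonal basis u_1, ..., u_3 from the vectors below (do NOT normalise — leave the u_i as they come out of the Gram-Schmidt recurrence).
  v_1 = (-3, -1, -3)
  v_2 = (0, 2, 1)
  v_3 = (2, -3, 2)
Orthogonal basis:
  u_1 = (-3, -1, -3)
  u_2 = (-15/19, 33/19, 4/19)
  u_3 = (-11/14, -33/70, 33/35)

Apply the Gram-Schmidt recurrence
  u_1 = v_1
  u_i = v_i − Σ_{j<i} ((v_i · u_j) / (u_j · u_j)) · u_j.

Step by step this gives:
  u_1 = (-3, -1, -3)
  u_2 = (-15/19, 33/19, 4/19)
  u_3 = (-11/14, -33/70, 33/35)

Orthogonality check:
  u_2 · u_1 = 0 (should be 0)
  u_3 · u_1 = 0 (should be 0)
  u_3 · u_2 = 0 (should be 0)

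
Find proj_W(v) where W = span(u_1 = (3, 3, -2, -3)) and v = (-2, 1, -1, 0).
proj_W(v) = (-3/31, -3/31, 2/31, 3/31)

Set up U = [u_1 | ... | u_1] ∈ R^(4×1). The projector onto W = col(U) is P = U (U^T U)^(-1) U^T.
Compute U^T U =
  [31],
and U^T v = (-1).
Solve U^T U · c = U^T v for the coefficients: c = (-1/31). The projection is proj_W(v) = U c.
Check: (v - proj_W(v)) · u_1 = 0  (should be 0).
Result: proj_W(v) = (-3/31, -3/31, 2/31, 3/31).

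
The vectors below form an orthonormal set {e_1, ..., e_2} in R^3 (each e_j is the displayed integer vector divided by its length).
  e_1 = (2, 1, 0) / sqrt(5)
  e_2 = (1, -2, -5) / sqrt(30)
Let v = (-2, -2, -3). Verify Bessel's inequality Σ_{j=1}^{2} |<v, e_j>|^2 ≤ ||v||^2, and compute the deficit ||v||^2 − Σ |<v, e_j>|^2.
Σ |<v, e_j>|^2 = 101/6; ||v||^2 = 17; deficit = 1/6

Write each e_j = u_j / sqrt(<u_j, u_j>) where u_j is the displayed integer vector. Then <v, e_j> = <v, u_j> / sqrt(<u_j, u_j>), so |<v, e_j>|^2 = <v, u_j>^2 / <u_j, u_j>.
Coefficients: <v, e_1> = -6/sqrt(5), <v, e_2> = 17/sqrt(30).
Square and sum: Σ |<v, e_j>|^2 = 101/6.
Compute ||v||^2 = v·v = 17.
Deficit = 17 − 101/6 = 1/6 ≥ 0, confirming Bessel's inequality. (The deficit equals ||v − Σ <v,e_j> e_j||^2, the squared distance from v to span{e_j}.)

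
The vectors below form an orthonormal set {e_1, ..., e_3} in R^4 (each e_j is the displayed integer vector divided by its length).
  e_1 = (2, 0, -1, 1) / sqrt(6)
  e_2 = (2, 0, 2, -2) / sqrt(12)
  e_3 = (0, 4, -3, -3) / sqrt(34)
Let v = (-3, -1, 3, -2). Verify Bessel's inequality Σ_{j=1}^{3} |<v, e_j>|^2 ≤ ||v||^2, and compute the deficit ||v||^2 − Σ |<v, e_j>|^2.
Σ |<v, e_j>|^2 = 390/17; ||v||^2 = 23; deficit = 1/17

Write each e_j = u_j / sqrt(<u_j, u_j>) where u_j is the displayed integer vector. Then <v, e_j> = <v, u_j> / sqrt(<u_j, u_j>), so |<v, e_j>|^2 = <v, u_j>^2 / <u_j, u_j>.
Coefficients: <v, e_1> = -11/sqrt(6), <v, e_2> = 4/sqrt(12), <v, e_3> = -7/sqrt(34).
Square and sum: Σ |<v, e_j>|^2 = 390/17.
Compute ||v||^2 = v·v = 23.
Deficit = 23 − 390/17 = 1/17 ≥ 0, confirming Bessel's inequality. (The deficit equals ||v − Σ <v,e_j> e_j||^2, the squared distance from v to span{e_j}.)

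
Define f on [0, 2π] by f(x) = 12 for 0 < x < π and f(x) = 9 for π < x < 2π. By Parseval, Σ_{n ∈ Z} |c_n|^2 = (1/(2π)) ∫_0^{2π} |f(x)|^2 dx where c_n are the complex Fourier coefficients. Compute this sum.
Σ |c_n|^2 = 225/2

Parseval equates the L^2 energy of f (normalised by 1/(2π)) with the ℓ^2 sum of its Fourier coefficients: (1/(2π)) ∫_0^{2π} |f|^2 = Σ |c_n|^2.
Compute the left side: (1/(2π)) [∫_0^π 12^2 dx + ∫_π^{2π} 9^2 dx] = (1/(2π)) · (144π + 81π) = (144 + 81)/2 = 225/2.
So Σ_{n ∈ Z} |c_n|^2 = 225/2.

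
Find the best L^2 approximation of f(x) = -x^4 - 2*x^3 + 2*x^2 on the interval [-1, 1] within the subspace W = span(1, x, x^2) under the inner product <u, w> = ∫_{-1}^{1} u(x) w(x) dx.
g(x) = 8*x^2/7 - 6*x/5 + 3/35

The best approximation g ∈ W is the orthogonal projection of f onto W. Writing g = a_0 + a_1 x + a_2 x^2, the coefficients solve the normal equations G · a = b where
  G_{ij} = <φ_i, φ_j> and b_i = <f, φ_i>, with φ_0 = 1, φ_1 = x, φ_2 = x^2.
G =
  [2, 0, 2/3]
  [0, 2/3, 0]
  [2/3, 0, 2/5],
b = (14/15, -4/5, 18/35).
Solving gives a_0 = 3/35, a_1 = -6/5, a_2 = 8/7, so
  g(x) = 8*x^2/7 - 6*x/5 + 3/35.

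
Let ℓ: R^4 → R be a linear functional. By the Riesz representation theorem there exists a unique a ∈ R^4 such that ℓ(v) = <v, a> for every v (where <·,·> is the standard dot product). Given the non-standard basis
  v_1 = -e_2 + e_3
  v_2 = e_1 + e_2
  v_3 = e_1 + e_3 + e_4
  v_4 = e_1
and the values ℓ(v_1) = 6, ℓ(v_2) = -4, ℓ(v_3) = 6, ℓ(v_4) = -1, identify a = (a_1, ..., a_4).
a = (-1, -3, 3, 4)

Write a = (a_1, ..., a_4) in the standard basis. For each basis vector v_i, ℓ(v_i) = <v_i, a> is a linear equation in the a_j's. Collect the n equations into a matrix system V a = ℓ, where row i of V is v_i (expressed in the standard basis). Since V is invertible (lower-triangular with 1s on the diagonal, up to permutation), solve by back-substitution:
  V =
[[0, -1, 1, 0],
 [1, 1, 0, 0],
 [1, 0, 1, 1],
 [1, 0, 0, 0]]
  V a = (6, -4, 6, -1)
Solving gives a = (-1, -3, 3, 4).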